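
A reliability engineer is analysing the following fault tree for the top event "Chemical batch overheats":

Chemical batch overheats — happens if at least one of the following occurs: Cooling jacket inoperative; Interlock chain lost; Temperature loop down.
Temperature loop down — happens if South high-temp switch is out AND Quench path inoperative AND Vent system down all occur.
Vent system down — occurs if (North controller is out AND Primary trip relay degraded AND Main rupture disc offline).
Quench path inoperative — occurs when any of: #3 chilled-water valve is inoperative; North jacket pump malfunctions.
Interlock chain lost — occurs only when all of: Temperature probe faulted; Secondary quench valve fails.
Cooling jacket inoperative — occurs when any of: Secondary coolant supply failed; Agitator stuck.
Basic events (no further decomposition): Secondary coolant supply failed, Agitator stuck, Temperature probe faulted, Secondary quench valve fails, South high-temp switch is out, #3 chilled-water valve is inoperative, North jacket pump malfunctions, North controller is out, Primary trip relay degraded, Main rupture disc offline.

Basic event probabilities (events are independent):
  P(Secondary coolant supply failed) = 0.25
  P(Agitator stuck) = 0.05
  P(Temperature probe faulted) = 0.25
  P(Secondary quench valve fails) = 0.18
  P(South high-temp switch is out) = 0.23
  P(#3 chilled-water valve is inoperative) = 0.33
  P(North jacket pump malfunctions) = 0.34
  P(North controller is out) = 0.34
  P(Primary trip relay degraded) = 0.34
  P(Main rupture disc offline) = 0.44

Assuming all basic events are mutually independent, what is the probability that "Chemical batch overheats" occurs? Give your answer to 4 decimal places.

P(Cooling jacket inoperative) [OR] = 1 − (1−0.25) × (1−0.05) = 0.287500
P(Interlock chain lost) [AND] = 0.25 × 0.18 = 0.045000
P(Quench path inoperative) [OR] = 1 − (1−0.33) × (1−0.34) = 0.557800
P(Vent system down) [AND] = 0.34 × 0.34 × 0.44 = 0.050864
P(Temperature loop down) [AND] = 0.23 × 0.557800 × 0.050864 = 0.006526
P(Chemical batch overheats) [OR] = 1 − (1−0.287500) × (1−0.045000) × (1−0.006526) = 0.324003
Rounded to 4 decimal places: P(Chemical batch overheats) ≈ 0.3240.

0.3240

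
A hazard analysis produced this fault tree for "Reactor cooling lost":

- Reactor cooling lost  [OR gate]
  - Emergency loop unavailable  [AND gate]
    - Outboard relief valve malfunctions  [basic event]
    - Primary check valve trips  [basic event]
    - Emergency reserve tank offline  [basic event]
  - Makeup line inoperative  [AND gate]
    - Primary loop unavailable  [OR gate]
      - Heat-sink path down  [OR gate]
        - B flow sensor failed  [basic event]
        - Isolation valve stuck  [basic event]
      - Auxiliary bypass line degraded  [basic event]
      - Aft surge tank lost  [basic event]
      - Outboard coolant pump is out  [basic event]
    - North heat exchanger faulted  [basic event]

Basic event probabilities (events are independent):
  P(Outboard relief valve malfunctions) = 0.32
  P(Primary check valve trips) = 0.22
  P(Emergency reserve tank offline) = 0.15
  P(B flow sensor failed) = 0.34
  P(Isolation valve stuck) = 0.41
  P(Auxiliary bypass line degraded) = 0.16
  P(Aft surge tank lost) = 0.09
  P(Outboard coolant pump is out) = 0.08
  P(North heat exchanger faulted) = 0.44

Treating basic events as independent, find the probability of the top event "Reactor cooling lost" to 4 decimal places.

P(Emergency loop unavailable) [AND] = 0.32 × 0.22 × 0.15 = 0.010560
P(Heat-sink path down) [OR] = 1 − (1−0.34) × (1−0.41) = 0.610600
P(Primary loop unavailable) [OR] = 1 − (1−0.610600) × (1−0.16) × (1−0.09) × (1−0.08) = 0.726155
P(Makeup line inoperative) [AND] = 0.726155 × 0.44 = 0.319508
P(Reactor cooling lost) [OR] = 1 − (1−0.010560) × (1−0.319508) = 0.326694
Rounded to 4 decimal places: P(Reactor cooling lost) ≈ 0.3267.

0.3267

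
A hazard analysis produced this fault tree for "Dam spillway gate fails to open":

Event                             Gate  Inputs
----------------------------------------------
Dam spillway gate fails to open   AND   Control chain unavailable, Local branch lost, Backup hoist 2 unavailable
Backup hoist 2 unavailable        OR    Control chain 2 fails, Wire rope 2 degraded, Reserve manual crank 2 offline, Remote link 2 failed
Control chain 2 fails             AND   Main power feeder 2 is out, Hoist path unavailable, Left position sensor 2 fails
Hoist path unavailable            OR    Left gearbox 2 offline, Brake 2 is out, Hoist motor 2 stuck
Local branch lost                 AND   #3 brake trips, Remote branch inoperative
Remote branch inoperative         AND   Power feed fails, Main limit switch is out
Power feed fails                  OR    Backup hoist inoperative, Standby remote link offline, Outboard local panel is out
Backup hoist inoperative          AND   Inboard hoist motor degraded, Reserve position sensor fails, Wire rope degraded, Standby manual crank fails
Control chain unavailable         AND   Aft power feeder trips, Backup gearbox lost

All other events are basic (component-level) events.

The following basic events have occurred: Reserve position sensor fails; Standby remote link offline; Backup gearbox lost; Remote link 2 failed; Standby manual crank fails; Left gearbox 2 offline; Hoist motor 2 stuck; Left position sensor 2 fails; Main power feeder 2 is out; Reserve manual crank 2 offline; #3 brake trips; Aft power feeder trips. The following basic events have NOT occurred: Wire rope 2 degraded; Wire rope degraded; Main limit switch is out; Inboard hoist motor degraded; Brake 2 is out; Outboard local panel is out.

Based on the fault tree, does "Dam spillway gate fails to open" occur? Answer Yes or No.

Control chain unavailable [AND]: Aft power feeder trips=occurs, Backup gearbox lost=occurs → all inputs occur → occurs.
Backup hoist inoperative [AND]: Inboard hoist motor degraded=not, Reserve position sensor fails=occurs, Wire rope degraded=not, Standby manual crank fails=occurs → not all inputs occur → does not occur.
Power feed fails [OR]: Backup hoist inoperative=not, Standby remote link offline=occurs, Outboard local panel is out=not → at least one input occurs → occurs.
Remote branch inoperative [AND]: Power feed fails=occurs, Main limit switch is out=not → not all inputs occur → does not occur.
Local branch lost [AND]: #3 brake trips=occurs, Remote branch inoperative=not → not all inputs occur → does not occur.
Hoist path unavailable [OR]: Left gearbox 2 offline=occurs, Brake 2 is out=not, Hoist motor 2 stuck=occurs → at least one input occurs → occurs.
Control chain 2 fails [AND]: Main power feeder 2 is out=occurs, Hoist path unavailable=occurs, Left position sensor 2 fails=occurs → all inputs occur → occurs.
Backup hoist 2 unavailable [OR]: Control chain 2 fails=occurs, Wire rope 2 degraded=not, Reserve manual crank 2 offline=occurs, Remote link 2 failed=occurs → at least one input occurs → occurs.
Dam spillway gate fails to open [AND]: Control chain unavailable=occurs, Local branch lost=not, Backup hoist 2 unavailable=occurs → not all inputs occur → does not occur.

No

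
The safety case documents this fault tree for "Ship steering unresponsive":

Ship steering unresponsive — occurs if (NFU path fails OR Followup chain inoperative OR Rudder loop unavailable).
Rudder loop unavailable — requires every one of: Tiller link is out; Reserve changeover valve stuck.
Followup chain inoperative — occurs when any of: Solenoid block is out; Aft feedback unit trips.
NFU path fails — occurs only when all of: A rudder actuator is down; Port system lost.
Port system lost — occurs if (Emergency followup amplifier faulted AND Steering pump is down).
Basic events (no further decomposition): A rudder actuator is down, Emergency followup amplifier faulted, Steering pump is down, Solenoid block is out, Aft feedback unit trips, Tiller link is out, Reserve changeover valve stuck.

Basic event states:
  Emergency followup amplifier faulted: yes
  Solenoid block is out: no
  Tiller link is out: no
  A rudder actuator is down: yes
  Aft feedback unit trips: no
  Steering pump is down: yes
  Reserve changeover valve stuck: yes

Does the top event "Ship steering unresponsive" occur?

Port system lost [AND]: Emergency followup amplifier faulted=occurs, Steering pump is down=occurs → all inputs occur → occurs.
NFU path fails [AND]: A rudder actuator is down=occurs, Port system lost=occurs → all inputs occur → occurs.
Followup chain inoperative [OR]: Solenoid block is out=not, Aft feedback unit trips=not → no input occurs → does not occur.
Rudder loop unavailable [AND]: Tiller link is out=not, Reserve changeover valve stuck=occurs → not all inputs occur → does not occur.
Ship steering unresponsive [OR]: NFU path fails=occurs, Followup chain inoperative=not, Rudder loop unavailable=not → at least one input occurs → occurs.

Yes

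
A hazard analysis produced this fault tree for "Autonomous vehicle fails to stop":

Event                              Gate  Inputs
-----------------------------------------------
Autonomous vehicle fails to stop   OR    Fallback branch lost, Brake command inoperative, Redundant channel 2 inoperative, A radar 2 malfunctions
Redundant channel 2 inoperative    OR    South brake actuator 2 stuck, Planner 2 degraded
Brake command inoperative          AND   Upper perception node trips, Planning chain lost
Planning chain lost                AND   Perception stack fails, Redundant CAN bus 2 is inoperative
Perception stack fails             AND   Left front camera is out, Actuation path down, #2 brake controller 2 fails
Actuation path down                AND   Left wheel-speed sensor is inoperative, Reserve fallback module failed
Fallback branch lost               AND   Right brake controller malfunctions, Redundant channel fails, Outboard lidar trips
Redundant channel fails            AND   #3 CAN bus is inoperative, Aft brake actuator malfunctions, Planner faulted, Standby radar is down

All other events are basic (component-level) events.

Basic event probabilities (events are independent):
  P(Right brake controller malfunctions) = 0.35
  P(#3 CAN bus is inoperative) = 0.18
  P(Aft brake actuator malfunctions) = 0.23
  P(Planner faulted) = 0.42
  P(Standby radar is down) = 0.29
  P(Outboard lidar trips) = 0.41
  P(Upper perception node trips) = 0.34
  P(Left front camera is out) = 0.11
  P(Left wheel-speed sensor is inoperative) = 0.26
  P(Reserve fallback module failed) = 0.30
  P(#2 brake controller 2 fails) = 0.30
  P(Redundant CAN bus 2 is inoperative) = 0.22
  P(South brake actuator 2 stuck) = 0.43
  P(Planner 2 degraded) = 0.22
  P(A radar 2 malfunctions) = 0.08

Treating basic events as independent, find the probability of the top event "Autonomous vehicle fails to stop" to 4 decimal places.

P(Redundant channel fails) [AND] = 0.18 × 0.23 × 0.42 × 0.29 = 0.005043
P(Fallback branch lost) [AND] = 0.35 × 0.005043 × 0.41 = 0.000724
P(Actuation path down) [AND] = 0.26 × 0.30 = 0.078000
P(Perception stack fails) [AND] = 0.11 × 0.078000 × 0.30 = 0.002574
P(Planning chain lost) [AND] = 0.002574 × 0.22 = 0.000566
P(Brake command inoperative) [AND] = 0.34 × 0.000566 = 0.000192
P(Redundant channel 2 inoperative) [OR] = 1 − (1−0.43) × (1−0.22) = 0.555400
P(Autonomous vehicle fails to stop) [OR] = 1 − (1−0.000724) × (1−0.000192) × (1−0.555400) × (1−0.08) = 0.591343
Rounded to 4 decimal places: P(Autonomous vehicle fails to stop) ≈ 0.5913.

0.5913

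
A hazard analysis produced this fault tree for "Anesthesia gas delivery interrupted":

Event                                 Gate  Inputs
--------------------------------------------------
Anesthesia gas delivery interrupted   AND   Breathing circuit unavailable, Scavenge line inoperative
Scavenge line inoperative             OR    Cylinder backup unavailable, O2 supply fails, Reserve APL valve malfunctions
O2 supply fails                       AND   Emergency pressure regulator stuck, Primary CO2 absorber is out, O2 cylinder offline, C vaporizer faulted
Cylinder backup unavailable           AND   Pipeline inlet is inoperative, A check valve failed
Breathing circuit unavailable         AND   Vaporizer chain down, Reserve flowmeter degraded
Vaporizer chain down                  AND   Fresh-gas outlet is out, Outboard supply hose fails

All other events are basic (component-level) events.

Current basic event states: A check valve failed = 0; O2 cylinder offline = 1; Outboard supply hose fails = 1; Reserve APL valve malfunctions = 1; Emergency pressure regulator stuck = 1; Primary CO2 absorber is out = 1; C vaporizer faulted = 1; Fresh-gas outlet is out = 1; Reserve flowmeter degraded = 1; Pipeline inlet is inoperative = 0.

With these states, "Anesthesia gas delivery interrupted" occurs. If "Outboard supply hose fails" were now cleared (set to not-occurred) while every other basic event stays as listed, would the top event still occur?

Counterfactual: set "Outboard supply hose fails" to not occurred.
Vaporizer chain down [AND]: Fresh-gas outlet is out=occurs, Outboard supply hose fails=not → not all inputs occur → does not occur.
Breathing circuit unavailable [AND]: Vaporizer chain down=not, Reserve flowmeter degraded=occurs → not all inputs occur → does not occur.
Cylinder backup unavailable [AND]: Pipeline inlet is inoperative=not, A check valve failed=not → not all inputs occur → does not occur.
O2 supply fails [AND]: Emergency pressure regulator stuck=occurs, Primary CO2 absorber is out=occurs, O2 cylinder offline=occurs, C vaporizer faulted=occurs → all inputs occur → occurs.
Scavenge line inoperative [OR]: Cylinder backup unavailable=not, O2 supply fails=occurs, Reserve APL valve malfunctions=occurs → at least one input occurs → occurs.
Anesthesia gas delivery interrupted [AND]: Breathing circuit unavailable=not, Scavenge line inoperative=occurs → not all inputs occur → does not occur.

No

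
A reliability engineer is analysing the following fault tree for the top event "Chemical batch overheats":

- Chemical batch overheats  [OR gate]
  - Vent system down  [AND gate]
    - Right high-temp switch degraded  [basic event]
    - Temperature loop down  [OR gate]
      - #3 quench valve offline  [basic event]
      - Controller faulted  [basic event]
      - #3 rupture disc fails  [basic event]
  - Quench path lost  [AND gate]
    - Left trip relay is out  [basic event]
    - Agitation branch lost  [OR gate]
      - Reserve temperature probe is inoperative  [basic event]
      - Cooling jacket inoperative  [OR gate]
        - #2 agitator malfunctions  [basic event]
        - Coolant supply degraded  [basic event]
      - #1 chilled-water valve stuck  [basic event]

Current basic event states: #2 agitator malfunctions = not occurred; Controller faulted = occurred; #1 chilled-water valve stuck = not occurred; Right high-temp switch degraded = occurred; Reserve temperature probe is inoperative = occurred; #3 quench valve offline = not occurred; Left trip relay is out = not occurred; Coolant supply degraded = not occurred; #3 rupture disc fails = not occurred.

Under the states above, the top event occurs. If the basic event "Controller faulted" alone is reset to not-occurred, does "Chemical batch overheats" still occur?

Counterfactual: set "Controller faulted" to not occurred.
Temperature loop down [OR]: #3 quench valve offline=not, Controller faulted=not, #3 rupture disc fails=not → no input occurs → does not occur.
Vent system down [AND]: Right high-temp switch degraded=occurs, Temperature loop down=not → not all inputs occur → does not occur.
Cooling jacket inoperative [OR]: #2 agitator malfunctions=not, Coolant supply degraded=not → no input occurs → does not occur.
Agitation branch lost [OR]: Reserve temperature probe is inoperative=occurs, Cooling jacket inoperative=not, #1 chilled-water valve stuck=not → at least one input occurs → occurs.
Quench path lost [AND]: Left trip relay is out=not, Agitation branch lost=occurs → not all inputs occur → does not occur.
Chemical batch overheats [OR]: Vent system down=not, Quench path lost=not → no input occurs → does not occur.

No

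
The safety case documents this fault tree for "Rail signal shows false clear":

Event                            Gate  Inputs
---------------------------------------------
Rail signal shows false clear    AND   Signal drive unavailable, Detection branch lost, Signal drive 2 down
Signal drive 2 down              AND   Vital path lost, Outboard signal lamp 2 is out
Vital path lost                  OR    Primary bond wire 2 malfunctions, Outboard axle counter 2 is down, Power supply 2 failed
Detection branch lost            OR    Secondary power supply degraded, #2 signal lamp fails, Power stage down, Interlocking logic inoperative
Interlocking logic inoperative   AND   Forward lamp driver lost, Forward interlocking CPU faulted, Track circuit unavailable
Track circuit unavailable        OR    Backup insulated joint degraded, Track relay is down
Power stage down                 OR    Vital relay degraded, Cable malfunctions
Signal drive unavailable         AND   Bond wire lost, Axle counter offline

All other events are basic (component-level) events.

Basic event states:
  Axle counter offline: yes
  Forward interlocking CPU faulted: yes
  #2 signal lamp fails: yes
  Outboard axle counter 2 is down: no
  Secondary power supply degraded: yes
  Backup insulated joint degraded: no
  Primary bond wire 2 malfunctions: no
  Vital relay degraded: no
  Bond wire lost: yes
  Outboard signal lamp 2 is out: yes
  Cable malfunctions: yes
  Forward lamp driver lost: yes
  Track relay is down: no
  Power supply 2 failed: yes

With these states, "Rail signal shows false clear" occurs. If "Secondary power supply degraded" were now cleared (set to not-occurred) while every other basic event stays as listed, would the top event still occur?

Counterfactual: set "Secondary power supply degraded" to not occurred.
Signal drive unavailable [AND]: Bond wire lost=occurs, Axle counter offline=occurs → all inputs occur → occurs.
Power stage down [OR]: Vital relay degraded=not, Cable malfunctions=occurs → at least one input occurs → occurs.
Track circuit unavailable [OR]: Backup insulated joint degraded=not, Track relay is down=not → no input occurs → does not occur.
Interlocking logic inoperative [AND]: Forward lamp driver lost=occurs, Forward interlocking CPU faulted=occurs, Track circuit unavailable=not → not all inputs occur → does not occur.
Detection branch lost [OR]: Secondary power supply degraded=not, #2 signal lamp fails=occurs, Power stage down=occurs, Interlocking logic inoperative=not → at least one input occurs → occurs.
Vital path lost [OR]: Primary bond wire 2 malfunctions=not, Outboard axle counter 2 is down=not, Power supply 2 failed=occurs → at least one input occurs → occurs.
Signal drive 2 down [AND]: Vital path lost=occurs, Outboard signal lamp 2 is out=occurs → all inputs occur → occurs.
Rail signal shows false clear [AND]: Signal drive unavailable=occurs, Detection branch lost=occurs, Signal drive 2 down=occurs → all inputs occur → occurs.

Yes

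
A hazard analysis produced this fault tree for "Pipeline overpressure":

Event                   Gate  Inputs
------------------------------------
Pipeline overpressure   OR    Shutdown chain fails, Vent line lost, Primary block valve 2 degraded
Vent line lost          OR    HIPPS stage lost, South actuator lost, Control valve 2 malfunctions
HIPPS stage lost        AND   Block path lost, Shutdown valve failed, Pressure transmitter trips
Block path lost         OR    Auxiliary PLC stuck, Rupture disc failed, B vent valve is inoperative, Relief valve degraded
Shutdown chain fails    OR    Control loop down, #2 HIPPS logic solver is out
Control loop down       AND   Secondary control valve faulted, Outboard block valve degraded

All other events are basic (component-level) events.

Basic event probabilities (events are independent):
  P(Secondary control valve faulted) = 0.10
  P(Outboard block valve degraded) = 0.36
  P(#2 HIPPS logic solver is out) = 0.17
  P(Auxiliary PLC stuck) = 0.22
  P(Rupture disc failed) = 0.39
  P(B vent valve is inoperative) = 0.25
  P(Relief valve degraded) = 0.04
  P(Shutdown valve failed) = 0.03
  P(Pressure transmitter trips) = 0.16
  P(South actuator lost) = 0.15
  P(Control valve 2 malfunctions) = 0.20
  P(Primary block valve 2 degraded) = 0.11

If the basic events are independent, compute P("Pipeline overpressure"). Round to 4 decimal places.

P(Control loop down) [AND] = 0.10 × 0.36 = 0.036000
P(Shutdown chain fails) [OR] = 1 − (1−0.036000) × (1−0.17) = 0.199880
P(Block path lost) [OR] = 1 − (1−0.22) × (1−0.39) × (1−0.25) × (1−0.04) = 0.657424
P(HIPPS stage lost) [AND] = 0.657424 × 0.03 × 0.16 = 0.003156
P(Vent line lost) [OR] = 1 − (1−0.003156) × (1−0.15) × (1−0.20) = 0.322146
P(Pipeline overpressure) [OR] = 1 − (1−0.199880) × (1−0.322146) × (1−0.11) = 0.517296
Rounded to 4 decimal places: P(Pipeline overpressure) ≈ 0.5173.

0.5173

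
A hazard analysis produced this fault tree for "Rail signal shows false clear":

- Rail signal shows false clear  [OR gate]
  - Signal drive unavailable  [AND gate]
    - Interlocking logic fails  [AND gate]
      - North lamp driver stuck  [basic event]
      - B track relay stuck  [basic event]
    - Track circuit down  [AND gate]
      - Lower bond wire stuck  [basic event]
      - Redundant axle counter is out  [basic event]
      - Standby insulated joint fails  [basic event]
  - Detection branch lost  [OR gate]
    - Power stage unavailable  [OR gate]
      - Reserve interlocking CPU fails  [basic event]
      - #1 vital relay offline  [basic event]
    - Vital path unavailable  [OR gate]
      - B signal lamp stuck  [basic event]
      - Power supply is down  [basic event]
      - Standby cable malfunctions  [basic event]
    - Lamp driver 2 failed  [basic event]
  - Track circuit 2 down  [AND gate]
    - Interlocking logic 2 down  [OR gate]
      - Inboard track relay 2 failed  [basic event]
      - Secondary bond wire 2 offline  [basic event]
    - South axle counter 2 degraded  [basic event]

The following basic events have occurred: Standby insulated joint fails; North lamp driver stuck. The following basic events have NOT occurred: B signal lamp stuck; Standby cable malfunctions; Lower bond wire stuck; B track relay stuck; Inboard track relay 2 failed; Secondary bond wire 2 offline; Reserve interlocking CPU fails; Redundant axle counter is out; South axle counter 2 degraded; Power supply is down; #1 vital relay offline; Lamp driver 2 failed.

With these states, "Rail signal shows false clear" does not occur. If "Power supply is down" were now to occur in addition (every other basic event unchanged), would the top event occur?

Counterfactual: set "Power supply is down" to occurred.
Interlocking logic fails [AND]: North lamp driver stuck=occurs, B track relay stuck=not → not all inputs occur → does not occur.
Track circuit down [AND]: Lower bond wire stuck=not, Redundant axle counter is out=not, Standby insulated joint fails=occurs → not all inputs occur → does not occur.
Signal drive unavailable [AND]: Interlocking logic fails=not, Track circuit down=not → not all inputs occur → does not occur.
Power stage unavailable [OR]: Reserve interlocking CPU fails=not, #1 vital relay offline=not → no input occurs → does not occur.
Vital path unavailable [OR]: B signal lamp stuck=not, Power supply is down=occurs, Standby cable malfunctions=not → at least one input occurs → occurs.
Detection branch lost [OR]: Power stage unavailable=not, Vital path unavailable=occurs, Lamp driver 2 failed=not → at least one input occurs → occurs.
Interlocking logic 2 down [OR]: Inboard track relay 2 failed=not, Secondary bond wire 2 offline=not → no input occurs → does not occur.
Track circuit 2 down [AND]: Interlocking logic 2 down=not, South axle counter 2 degraded=not → not all inputs occur → does not occur.
Rail signal shows false clear [OR]: Signal drive unavailable=not, Detection branch lost=occurs, Track circuit 2 down=not → at least one input occurs → occurs.

Yes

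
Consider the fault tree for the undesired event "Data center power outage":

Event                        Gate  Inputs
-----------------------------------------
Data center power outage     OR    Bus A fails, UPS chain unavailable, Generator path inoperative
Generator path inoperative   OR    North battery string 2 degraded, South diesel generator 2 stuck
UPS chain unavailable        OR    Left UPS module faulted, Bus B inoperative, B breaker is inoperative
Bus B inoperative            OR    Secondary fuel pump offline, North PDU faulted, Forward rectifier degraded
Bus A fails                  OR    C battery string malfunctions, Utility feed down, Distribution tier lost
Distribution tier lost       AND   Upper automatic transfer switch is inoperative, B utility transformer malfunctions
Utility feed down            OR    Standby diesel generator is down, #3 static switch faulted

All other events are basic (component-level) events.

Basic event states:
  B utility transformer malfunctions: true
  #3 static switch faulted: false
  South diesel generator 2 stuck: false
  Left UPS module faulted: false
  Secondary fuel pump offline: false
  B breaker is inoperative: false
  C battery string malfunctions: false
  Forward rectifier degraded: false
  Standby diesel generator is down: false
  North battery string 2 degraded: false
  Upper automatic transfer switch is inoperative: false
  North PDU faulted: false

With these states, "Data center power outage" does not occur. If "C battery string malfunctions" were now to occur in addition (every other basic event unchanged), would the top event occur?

Counterfactual: set "C battery string malfunctions" to occurred.
Utility feed down [OR]: Standby diesel generator is down=not, #3 static switch faulted=not → no input occurs → does not occur.
Distribution tier lost [AND]: Upper automatic transfer switch is inoperative=not, B utility transformer malfunctions=occurs → not all inputs occur → does not occur.
Bus A fails [OR]: C battery string malfunctions=occurs, Utility feed down=not, Distribution tier lost=not → at least one input occurs → occurs.
Bus B inoperative [OR]: Secondary fuel pump offline=not, North PDU faulted=not, Forward rectifier degraded=not → no input occurs → does not occur.
UPS chain unavailable [OR]: Left UPS module faulted=not, Bus B inoperative=not, B breaker is inoperative=not → no input occurs → does not occur.
Generator path inoperative [OR]: North battery string 2 degraded=not, South diesel generator 2 stuck=not → no input occurs → does not occur.
Data center power outage [OR]: Bus A fails=occurs, UPS chain unavailable=not, Generator path inoperative=not → at least one input occurs → occurs.

Yes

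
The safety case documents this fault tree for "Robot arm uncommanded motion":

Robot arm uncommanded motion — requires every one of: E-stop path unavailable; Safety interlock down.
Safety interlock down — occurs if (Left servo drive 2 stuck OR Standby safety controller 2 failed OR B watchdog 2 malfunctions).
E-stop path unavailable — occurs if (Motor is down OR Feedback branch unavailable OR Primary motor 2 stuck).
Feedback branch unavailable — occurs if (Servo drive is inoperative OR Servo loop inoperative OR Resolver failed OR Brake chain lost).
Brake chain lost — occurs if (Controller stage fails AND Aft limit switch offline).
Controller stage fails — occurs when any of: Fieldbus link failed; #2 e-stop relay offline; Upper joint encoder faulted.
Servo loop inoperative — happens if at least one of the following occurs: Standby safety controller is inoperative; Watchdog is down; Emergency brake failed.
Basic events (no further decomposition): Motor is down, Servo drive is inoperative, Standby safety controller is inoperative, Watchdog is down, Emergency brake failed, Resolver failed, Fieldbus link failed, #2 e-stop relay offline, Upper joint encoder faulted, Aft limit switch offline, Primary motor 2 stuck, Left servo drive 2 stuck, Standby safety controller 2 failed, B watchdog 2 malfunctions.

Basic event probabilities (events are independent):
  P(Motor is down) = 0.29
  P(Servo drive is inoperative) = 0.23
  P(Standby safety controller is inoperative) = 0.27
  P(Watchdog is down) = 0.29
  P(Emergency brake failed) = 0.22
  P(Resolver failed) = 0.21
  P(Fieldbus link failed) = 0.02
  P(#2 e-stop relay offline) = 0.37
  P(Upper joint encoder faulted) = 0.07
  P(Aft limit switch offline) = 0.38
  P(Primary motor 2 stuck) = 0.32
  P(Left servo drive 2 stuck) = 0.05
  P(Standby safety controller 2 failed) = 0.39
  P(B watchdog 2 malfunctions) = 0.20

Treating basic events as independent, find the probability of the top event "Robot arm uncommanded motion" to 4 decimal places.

P(Servo loop inoperative) [OR] = 1 − (1−0.27) × (1−0.29) × (1−0.22) = 0.595726
P(Controller stage fails) [OR] = 1 − (1−0.02) × (1−0.37) × (1−0.07) = 0.425818
P(Brake chain lost) [AND] = 0.425818 × 0.38 = 0.161811
P(Feedback branch unavailable) [OR] = 1 − (1−0.23) × (1−0.595726) × (1−0.21) × (1−0.161811) = 0.793873
P(E-stop path unavailable) [OR] = 1 − (1−0.29) × (1−0.793873) × (1−0.32) = 0.900482
P(Safety interlock down) [OR] = 1 − (1−0.05) × (1−0.39) × (1−0.20) = 0.536400
P(Robot arm uncommanded motion) [AND] = 0.900482 × 0.536400 = 0.483019
Rounded to 4 decimal places: P(Robot arm uncommanded motion) ≈ 0.4830.

0.4830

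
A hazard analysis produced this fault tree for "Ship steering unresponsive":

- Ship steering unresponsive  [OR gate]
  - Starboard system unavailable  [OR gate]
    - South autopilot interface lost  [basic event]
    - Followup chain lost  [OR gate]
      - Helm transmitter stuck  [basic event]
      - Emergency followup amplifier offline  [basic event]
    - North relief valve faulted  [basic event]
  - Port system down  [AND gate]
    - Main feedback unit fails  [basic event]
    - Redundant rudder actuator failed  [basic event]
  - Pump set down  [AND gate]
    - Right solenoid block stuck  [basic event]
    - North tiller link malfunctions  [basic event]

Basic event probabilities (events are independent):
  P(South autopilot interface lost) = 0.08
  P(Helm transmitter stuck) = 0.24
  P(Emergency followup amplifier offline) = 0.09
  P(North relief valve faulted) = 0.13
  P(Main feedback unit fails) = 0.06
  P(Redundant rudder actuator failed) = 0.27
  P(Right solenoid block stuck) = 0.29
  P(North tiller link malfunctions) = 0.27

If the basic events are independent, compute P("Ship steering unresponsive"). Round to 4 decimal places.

P(Followup chain lost) [OR] = 1 − (1−0.24) × (1−0.09) = 0.308400
P(Starboard system unavailable) [OR] = 1 − (1−0.08) × (1−0.308400) × (1−0.13) = 0.446443
P(Port system down) [AND] = 0.06 × 0.27 = 0.016200
P(Pump set down) [AND] = 0.29 × 0.27 = 0.078300
P(Ship steering unresponsive) [OR] = 1 − (1−0.446443) × (1−0.016200) × (1−0.078300) = 0.498052
Rounded to 4 decimal places: P(Ship steering unresponsive) ≈ 0.4981.

0.4981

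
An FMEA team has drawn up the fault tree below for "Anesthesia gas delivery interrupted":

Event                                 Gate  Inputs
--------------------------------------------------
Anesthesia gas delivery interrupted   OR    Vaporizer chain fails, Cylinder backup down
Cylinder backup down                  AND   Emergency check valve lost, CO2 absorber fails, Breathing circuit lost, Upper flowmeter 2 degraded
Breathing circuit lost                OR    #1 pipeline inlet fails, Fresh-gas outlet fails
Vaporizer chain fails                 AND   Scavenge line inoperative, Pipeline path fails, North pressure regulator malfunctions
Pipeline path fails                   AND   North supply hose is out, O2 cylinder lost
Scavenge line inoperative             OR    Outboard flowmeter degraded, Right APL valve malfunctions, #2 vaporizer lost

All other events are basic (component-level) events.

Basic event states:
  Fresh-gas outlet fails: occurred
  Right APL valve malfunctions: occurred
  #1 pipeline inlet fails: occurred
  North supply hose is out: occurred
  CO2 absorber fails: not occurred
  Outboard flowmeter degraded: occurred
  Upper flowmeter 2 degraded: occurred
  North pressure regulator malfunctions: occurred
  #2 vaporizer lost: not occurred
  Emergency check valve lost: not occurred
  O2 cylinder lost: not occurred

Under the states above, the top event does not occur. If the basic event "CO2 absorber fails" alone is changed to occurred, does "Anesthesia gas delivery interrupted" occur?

Counterfactual: set "CO2 absorber fails" to occurred.
Scavenge line inoperative [OR]: Outboard flowmeter degraded=occurs, Right APL valve malfunctions=occurs, #2 vaporizer lost=not → at least one input occurs → occurs.
Pipeline path fails [AND]: North supply hose is out=occurs, O2 cylinder lost=not → not all inputs occur → does not occur.
Vaporizer chain fails [AND]: Scavenge line inoperative=occurs, Pipeline path fails=not, North pressure regulator malfunctions=occurs → not all inputs occur → does not occur.
Breathing circuit lost [OR]: #1 pipeline inlet fails=occurs, Fresh-gas outlet fails=occurs → at least one input occurs → occurs.
Cylinder backup down [AND]: Emergency check valve lost=not, CO2 absorber fails=occurs, Breathing circuit lost=occurs, Upper flowmeter 2 degraded=occurs → not all inputs occur → does not occur.
Anesthesia gas delivery interrupted [OR]: Vaporizer chain fails=not, Cylinder backup down=not → no input occurs → does not occur.

No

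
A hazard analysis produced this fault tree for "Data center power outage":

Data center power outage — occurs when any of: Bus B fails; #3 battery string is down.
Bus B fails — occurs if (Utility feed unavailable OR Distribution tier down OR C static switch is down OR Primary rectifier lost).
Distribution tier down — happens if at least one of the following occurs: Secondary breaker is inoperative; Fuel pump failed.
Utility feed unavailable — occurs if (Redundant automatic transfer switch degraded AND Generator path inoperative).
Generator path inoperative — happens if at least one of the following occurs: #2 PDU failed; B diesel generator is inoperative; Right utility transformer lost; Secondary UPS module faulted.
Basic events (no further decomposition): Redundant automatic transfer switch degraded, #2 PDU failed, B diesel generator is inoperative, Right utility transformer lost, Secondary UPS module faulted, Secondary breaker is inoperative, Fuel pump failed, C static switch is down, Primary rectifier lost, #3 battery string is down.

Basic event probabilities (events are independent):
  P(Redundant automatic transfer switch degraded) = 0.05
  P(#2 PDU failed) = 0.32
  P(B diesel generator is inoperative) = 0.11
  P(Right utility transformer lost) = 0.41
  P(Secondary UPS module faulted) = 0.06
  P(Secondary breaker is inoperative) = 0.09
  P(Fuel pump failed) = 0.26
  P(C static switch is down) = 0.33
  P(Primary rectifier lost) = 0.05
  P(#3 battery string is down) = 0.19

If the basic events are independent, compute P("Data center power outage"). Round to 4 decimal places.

0.6644

P(Generator path inoperative) [OR] = 1 − (1−0.32) × (1−0.11) × (1−0.41) × (1−0.06) = 0.664356
P(Utility feed unavailable) [AND] = 0.05 × 0.664356 = 0.033218
P(Distribution tier down) [OR] = 1 − (1−0.09) × (1−0.26) = 0.326600
P(Bus B fails) [OR] = 1 − (1−0.033218) × (1−0.326600) × (1−0.33) × (1−0.05) = 0.585619
P(Data center power outage) [OR] = 1 − (1−0.585619) × (1−0.19) = 0.664351
Rounded to 4 decimal places: P(Data center power outage) ≈ 0.6644.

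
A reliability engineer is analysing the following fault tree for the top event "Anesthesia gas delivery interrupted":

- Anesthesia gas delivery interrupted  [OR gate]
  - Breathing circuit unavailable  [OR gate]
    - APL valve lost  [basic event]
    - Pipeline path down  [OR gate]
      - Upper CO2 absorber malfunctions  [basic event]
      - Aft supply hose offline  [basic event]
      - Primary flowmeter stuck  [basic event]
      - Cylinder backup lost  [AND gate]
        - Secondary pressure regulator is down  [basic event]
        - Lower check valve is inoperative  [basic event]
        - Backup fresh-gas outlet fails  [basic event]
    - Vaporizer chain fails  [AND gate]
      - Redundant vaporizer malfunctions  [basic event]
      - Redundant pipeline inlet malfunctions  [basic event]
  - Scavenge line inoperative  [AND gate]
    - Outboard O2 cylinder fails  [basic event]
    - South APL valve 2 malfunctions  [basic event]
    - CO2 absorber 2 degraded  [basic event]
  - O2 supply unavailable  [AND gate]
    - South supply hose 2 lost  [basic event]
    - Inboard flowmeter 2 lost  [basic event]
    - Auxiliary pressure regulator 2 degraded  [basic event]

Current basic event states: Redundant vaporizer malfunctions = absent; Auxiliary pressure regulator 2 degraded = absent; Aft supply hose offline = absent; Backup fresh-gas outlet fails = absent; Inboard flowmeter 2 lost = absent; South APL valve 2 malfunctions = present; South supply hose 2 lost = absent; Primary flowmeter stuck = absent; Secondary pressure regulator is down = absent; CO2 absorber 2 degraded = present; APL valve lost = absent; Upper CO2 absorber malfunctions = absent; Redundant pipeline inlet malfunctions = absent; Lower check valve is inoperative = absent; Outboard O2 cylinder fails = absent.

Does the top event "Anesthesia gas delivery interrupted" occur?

No

Cylinder backup lost [AND]: Secondary pressure regulator is down=not, Lower check valve is inoperative=not, Backup fresh-gas outlet fails=not → not all inputs occur → does not occur.
Pipeline path down [OR]: Upper CO2 absorber malfunctions=not, Aft supply hose offline=not, Primary flowmeter stuck=not, Cylinder backup lost=not → no input occurs → does not occur.
Vaporizer chain fails [AND]: Redundant vaporizer malfunctions=not, Redundant pipeline inlet malfunctions=not → not all inputs occur → does not occur.
Breathing circuit unavailable [OR]: APL valve lost=not, Pipeline path down=not, Vaporizer chain fails=not → no input occurs → does not occur.
Scavenge line inoperative [AND]: Outboard O2 cylinder fails=not, South APL valve 2 malfunctions=occurs, CO2 absorber 2 degraded=occurs → not all inputs occur → does not occur.
O2 supply unavailable [AND]: South supply hose 2 lost=not, Inboard flowmeter 2 lost=not, Auxiliary pressure regulator 2 degraded=not → not all inputs occur → does not occur.
Anesthesia gas delivery interrupted [OR]: Breathing circuit unavailable=not, Scavenge line inoperative=not, O2 supply unavailable=not → no input occurs → does not occur.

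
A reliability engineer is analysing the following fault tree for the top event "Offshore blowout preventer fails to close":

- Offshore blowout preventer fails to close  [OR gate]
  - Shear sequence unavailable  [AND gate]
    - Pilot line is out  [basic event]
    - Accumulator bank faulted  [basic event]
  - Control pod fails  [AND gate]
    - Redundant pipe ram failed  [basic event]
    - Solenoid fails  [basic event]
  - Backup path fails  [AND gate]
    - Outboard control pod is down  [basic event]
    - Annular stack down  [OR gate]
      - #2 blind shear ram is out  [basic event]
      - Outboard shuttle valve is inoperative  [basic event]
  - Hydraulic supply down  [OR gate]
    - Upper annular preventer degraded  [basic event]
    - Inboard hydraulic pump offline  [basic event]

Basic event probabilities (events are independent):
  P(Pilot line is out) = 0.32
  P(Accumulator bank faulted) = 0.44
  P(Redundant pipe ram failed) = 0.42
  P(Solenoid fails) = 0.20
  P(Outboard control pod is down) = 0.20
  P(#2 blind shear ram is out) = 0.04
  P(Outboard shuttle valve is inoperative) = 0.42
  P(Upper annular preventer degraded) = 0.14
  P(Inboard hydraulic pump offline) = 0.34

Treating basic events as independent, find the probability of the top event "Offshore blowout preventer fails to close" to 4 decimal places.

P(Shear sequence unavailable) [AND] = 0.32 × 0.44 = 0.140800
P(Control pod fails) [AND] = 0.42 × 0.20 = 0.084000
P(Annular stack down) [OR] = 1 − (1−0.04) × (1−0.42) = 0.443200
P(Backup path fails) [AND] = 0.20 × 0.443200 = 0.088640
P(Hydraulic supply down) [OR] = 1 − (1−0.14) × (1−0.34) = 0.432400
P(Offshore blowout preventer fails to close) [OR] = 1 − (1−0.140800) × (1−0.084000) × (1−0.088640) × (1−0.432400) = 0.592880
Rounded to 4 decimal places: P(Offshore blowout preventer fails to close) ≈ 0.5929.

0.5929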